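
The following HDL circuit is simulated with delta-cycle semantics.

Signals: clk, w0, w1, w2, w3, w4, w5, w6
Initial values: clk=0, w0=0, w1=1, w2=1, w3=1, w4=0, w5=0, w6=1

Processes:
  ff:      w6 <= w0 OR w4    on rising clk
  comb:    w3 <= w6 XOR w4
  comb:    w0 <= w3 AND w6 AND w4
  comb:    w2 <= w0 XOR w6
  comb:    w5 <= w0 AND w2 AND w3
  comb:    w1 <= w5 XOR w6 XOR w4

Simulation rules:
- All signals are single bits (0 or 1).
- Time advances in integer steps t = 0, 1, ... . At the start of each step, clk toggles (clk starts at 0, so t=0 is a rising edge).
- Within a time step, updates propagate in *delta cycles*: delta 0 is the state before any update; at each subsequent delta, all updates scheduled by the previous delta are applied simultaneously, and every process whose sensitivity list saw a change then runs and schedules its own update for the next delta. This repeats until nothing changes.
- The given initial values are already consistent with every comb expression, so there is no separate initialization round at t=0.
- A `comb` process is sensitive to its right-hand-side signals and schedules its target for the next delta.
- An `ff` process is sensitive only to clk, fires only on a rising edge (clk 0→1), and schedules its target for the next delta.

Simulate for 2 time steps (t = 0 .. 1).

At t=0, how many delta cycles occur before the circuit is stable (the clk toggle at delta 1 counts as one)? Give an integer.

t0.Δ0 w3=1 clk=0 w0=0 w2=1 w4=0 w5=0 w1=1 w6=1
t0.Δ1 w3=1 clk=1 w0=0 w2=1 w4=0 w5=0 w1=1 w6=1
t0.Δ2 w3=1 clk=1 w0=0 w2=1 w4=0 w5=0 w1=1 w6=0
t0.Δ3 w3=0 clk=1 w0=0 w2=0 w4=0 w5=0 w1=0 w6=0
t1.Δ0 w3=0 clk=1 w0=0 w2=0 w4=0 w5=0 w1=0 w6=0
t1.Δ1 w3=0 clk=0 w0=0 w2=0 w4=0 w5=0 w1=0 w6=0

3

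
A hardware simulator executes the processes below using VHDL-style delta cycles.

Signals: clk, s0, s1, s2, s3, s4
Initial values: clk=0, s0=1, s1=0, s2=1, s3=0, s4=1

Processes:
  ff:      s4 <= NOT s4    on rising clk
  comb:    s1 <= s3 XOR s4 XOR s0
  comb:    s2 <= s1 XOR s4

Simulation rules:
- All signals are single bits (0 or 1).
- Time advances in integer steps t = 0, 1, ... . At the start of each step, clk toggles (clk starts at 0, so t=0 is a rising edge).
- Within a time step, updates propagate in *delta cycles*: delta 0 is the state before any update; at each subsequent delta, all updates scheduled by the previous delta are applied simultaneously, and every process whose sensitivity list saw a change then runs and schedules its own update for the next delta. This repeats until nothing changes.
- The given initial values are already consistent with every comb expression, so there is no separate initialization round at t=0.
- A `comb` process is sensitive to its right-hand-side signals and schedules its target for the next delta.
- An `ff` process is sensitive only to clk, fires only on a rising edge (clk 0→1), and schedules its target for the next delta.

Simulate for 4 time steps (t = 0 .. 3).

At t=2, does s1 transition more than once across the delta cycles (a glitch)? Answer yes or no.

no

t0.Δ0 s0=1 s4=1 clk=0 s1=0 s3=0 s2=1
t0.Δ1 s0=1 s4=1 clk=1 s1=0 s3=0 s2=1
t0.Δ2 s0=1 s4=0 clk=1 s1=0 s3=0 s2=1
t0.Δ3 s0=1 s4=0 clk=1 s1=1 s3=0 s2=0
t0.Δ4 s0=1 s4=0 clk=1 s1=1 s3=0 s2=1
t1.Δ0 s0=1 s4=0 clk=1 s1=1 s3=0 s2=1
t1.Δ1 s0=1 s4=0 clk=0 s1=1 s3=0 s2=1
t2.Δ0 s0=1 s4=0 clk=0 s1=1 s3=0 s2=1
t2.Δ1 s0=1 s4=0 clk=1 s1=1 s3=0 s2=1
t2.Δ2 s0=1 s4=1 clk=1 s1=1 s3=0 s2=1
t2.Δ3 s0=1 s4=1 clk=1 s1=0 s3=0 s2=0
t2.Δ4 s0=1 s4=1 clk=1 s1=0 s3=0 s2=1
t3.Δ0 s0=1 s4=1 clk=1 s1=0 s3=0 s2=1
t3.Δ1 s0=1 s4=1 clk=0 s1=0 s3=0 s2=1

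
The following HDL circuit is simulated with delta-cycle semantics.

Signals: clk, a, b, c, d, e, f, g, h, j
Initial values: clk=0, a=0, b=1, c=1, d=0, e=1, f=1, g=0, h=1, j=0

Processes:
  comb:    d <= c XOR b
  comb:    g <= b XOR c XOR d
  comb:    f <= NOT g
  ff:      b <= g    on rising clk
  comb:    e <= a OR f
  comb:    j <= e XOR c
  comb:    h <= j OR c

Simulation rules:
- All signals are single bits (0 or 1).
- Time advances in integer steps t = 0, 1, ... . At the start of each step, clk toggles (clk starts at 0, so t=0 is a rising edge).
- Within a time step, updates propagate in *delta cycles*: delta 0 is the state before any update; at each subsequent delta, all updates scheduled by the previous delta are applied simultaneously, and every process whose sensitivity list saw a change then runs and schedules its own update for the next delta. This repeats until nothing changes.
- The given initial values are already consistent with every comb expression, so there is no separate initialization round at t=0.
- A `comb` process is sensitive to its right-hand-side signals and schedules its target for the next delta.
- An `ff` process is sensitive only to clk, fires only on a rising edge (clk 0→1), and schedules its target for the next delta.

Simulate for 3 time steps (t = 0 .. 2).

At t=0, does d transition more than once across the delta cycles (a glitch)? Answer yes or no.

[bits: f,c,d,e,clk,h,a,b,j,g]
t=0: Δ0=1101010100 Δ1=1101110100 Δ2=1101110000 Δ3=1111110001 Δ4=0111110000 Δ5=1110110000 Δ6=1111110010 Δ7=1111110000 | 7Δ
t=1: Δ0=1111110000 Δ1=1111010000 | 1Δ
t=2: Δ0=1111010000 Δ1=1111110000 | 1Δ

no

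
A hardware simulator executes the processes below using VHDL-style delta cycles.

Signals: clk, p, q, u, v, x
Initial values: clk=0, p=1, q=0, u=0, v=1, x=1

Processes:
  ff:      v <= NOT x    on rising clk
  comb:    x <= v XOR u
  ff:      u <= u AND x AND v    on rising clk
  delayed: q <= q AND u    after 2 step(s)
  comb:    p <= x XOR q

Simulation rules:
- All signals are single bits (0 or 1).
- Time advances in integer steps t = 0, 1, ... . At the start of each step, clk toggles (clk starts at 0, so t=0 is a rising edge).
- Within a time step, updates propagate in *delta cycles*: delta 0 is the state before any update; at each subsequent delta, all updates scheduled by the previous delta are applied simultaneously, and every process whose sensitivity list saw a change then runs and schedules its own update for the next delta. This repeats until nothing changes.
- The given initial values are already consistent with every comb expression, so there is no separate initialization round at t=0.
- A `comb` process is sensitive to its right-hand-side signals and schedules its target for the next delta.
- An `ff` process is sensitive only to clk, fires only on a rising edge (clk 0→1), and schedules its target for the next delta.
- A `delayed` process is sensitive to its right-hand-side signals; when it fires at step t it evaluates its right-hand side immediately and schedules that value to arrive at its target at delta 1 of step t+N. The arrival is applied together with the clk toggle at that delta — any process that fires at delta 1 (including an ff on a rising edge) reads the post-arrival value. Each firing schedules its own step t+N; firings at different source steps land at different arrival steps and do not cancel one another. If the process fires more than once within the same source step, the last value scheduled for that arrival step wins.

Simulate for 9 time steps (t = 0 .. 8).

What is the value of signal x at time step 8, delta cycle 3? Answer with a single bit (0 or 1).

0

t=0 Δ0: x=1 u=0 q=0 clk=0 v=1 p=1
  Δ1: clk:0→1
  Δ2: v:1→0
  Δ3: x:1→0
  Δ4: p:1→0
  (4Δ to stable)
t=1 Δ0: x=0 u=0 q=0 clk=1 v=0 p=0
  Δ1: clk:1→0
  (1Δ to stable)
t=2 Δ0: x=0 u=0 q=0 clk=0 v=0 p=0
  Δ1: clk:0→1
  Δ2: v:0→1
  Δ3: x:0→1
  Δ4: p:0→1
  (4Δ to stable)
t=3 Δ0: x=1 u=0 q=0 clk=1 v=1 p=1
  Δ1: clk:1→0
  (1Δ to stable)
t=4 Δ0: x=1 u=0 q=0 clk=0 v=1 p=1
  Δ1: clk:0→1
  Δ2: v:1→0
  Δ3: x:1→0
  Δ4: p:1→0
  (4Δ to stable)
t=5 Δ0: x=0 u=0 q=0 clk=1 v=0 p=0
  Δ1: clk:1→0
  (1Δ to stable)
t=6 Δ0: x=0 u=0 q=0 clk=0 v=0 p=0
  Δ1: clk:0→1
  Δ2: v:0→1
  Δ3: x:0→1
  Δ4: p:0→1
  (4Δ to stable)
t=7 Δ0: x=1 u=0 q=0 clk=1 v=1 p=1
  Δ1: clk:1→0
  (1Δ to stable)
t=8 Δ0: x=1 u=0 q=0 clk=0 v=1 p=1
  Δ1: clk:0→1
  Δ2: v:1→0
  Δ3: x:1→0
  Δ4: p:1→0
  (4Δ to stable)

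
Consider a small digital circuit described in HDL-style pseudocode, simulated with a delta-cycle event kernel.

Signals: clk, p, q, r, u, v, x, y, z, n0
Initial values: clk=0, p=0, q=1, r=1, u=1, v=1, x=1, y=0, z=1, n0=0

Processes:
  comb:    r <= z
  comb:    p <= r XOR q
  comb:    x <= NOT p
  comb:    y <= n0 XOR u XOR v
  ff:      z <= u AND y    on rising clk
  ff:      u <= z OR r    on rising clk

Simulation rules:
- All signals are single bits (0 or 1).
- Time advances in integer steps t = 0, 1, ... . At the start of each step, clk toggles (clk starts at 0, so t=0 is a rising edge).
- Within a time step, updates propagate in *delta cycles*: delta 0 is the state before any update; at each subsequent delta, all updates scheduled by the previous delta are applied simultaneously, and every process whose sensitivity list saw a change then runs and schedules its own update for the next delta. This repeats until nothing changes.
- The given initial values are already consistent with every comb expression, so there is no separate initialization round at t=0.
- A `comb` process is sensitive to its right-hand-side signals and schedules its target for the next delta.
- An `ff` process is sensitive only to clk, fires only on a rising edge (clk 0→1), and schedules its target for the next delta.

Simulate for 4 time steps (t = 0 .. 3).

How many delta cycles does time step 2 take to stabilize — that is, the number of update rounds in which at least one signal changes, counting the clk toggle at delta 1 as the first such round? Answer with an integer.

t=0 Δ0: r=1 p=0 u=1 x=1 z=1 q=1 v=1 clk=0 y=0 n0=0
  Δ1: clk:0→1
  Δ2: z:1→0
  Δ3: r:1→0
  Δ4: p:0→1
  Δ5: x:1→0
  (5Δ to stable)
t=1 Δ0: r=0 p=1 u=1 x=0 z=0 q=1 v=1 clk=1 y=0 n0=0
  Δ1: clk:1→0
  (1Δ to stable)
t=2 Δ0: r=0 p=1 u=1 x=0 z=0 q=1 v=1 clk=0 y=0 n0=0
  Δ1: clk:0→1
  Δ2: u:1→0
  Δ3: y:0→1
  (3Δ to stable)
t=3 Δ0: r=0 p=1 u=0 x=0 z=0 q=1 v=1 clk=1 y=1 n0=0
  Δ1: clk:1→0
  (1Δ to stable)

3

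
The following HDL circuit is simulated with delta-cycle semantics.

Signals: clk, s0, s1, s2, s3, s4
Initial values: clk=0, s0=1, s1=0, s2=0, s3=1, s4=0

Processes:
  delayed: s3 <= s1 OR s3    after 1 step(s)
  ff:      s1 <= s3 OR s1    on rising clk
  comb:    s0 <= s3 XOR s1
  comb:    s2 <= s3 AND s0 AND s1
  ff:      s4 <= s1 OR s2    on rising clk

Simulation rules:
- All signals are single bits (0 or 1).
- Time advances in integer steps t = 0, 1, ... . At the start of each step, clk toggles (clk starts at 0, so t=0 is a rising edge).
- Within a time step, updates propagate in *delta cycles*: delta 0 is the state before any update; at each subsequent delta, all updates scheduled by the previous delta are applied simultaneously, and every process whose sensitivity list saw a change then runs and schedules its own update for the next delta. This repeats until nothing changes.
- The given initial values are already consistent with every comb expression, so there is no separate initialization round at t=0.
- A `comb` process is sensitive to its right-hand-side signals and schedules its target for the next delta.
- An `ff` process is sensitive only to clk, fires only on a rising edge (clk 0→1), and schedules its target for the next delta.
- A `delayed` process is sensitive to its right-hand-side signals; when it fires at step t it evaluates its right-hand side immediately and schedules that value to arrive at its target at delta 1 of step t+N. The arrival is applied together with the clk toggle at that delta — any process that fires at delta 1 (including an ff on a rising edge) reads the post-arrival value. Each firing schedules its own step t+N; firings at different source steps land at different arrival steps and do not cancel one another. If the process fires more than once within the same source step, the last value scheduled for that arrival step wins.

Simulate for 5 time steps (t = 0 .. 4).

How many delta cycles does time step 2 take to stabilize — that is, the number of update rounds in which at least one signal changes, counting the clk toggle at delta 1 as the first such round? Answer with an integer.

2

[bits: s3,clk,s0,s4,s2,s1]
t=0: Δ0=101000 Δ1=111000 Δ2=111001 Δ3=110011 Δ4=110001 | 4Δ
t=1: Δ0=110001 Δ1=100001 | 1Δ
t=2: Δ0=100001 Δ1=110001 Δ2=110101 | 2Δ
t=3: Δ0=110101 Δ1=100101 | 1Δ
t=4: Δ0=100101 Δ1=110101 | 1Δ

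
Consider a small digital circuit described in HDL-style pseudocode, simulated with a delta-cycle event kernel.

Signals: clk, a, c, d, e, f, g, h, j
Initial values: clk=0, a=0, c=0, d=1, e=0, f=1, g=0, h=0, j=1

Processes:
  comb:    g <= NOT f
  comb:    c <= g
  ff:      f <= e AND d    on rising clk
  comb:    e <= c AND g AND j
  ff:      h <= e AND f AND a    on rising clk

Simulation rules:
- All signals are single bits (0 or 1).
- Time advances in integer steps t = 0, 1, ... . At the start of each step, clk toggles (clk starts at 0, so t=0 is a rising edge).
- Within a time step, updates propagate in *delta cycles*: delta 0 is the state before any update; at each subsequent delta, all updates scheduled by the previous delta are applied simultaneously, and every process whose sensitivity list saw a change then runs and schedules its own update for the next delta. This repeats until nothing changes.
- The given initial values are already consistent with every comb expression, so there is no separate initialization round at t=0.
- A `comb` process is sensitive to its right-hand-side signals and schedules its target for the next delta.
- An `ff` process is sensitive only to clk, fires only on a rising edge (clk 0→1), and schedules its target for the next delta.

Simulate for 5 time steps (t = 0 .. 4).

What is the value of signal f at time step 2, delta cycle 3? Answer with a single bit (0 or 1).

1

t=0 Δ0: j=1 a=0 g=0 d=1 e=0 h=0 c=0 f=1 clk=0
  Δ1: clk:0→1
  Δ2: f:1→0
  Δ3: g:0→1
  Δ4: c:0→1
  Δ5: e:0→1
  (5Δ to stable)
t=1 Δ0: j=1 a=0 g=1 d=1 e=1 h=0 c=1 f=0 clk=1
  Δ1: clk:1→0
  (1Δ to stable)
t=2 Δ0: j=1 a=0 g=1 d=1 e=1 h=0 c=1 f=0 clk=0
  Δ1: clk:0→1
  Δ2: f:0→1
  Δ3: g:1→0
  Δ4: e:1→0, c:1→0
  (4Δ to stable)
t=3 Δ0: j=1 a=0 g=0 d=1 e=0 h=0 c=0 f=1 clk=1
  Δ1: clk:1→0
  (1Δ to stable)
t=4 Δ0: j=1 a=0 g=0 d=1 e=0 h=0 c=0 f=1 clk=0
  Δ1: clk:0→1
  Δ2: f:1→0
  Δ3: g:0→1
  Δ4: c:0→1
  Δ5: e:0→1
  (5Δ to stable)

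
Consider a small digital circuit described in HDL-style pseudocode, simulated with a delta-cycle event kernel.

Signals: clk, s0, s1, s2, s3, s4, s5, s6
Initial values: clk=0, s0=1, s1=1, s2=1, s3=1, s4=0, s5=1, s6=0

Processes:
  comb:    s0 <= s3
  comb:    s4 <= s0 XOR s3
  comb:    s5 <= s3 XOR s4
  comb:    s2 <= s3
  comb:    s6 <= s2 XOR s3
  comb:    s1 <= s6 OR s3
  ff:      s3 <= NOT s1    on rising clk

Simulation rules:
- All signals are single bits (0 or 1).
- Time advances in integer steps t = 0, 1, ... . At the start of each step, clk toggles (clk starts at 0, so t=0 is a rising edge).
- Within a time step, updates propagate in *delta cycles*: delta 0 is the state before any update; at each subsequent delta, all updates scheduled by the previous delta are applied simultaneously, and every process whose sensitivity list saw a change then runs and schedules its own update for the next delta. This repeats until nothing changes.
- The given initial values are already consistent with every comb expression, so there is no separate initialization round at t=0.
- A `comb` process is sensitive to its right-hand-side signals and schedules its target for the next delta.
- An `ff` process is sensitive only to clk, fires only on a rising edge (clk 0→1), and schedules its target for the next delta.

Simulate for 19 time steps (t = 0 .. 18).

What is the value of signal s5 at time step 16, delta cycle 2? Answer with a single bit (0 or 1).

t0.Δ0 clk=0 s6=0 s5=1 s3=1 s1=1 s4=0 s0=1 s2=1
t0.Δ1 clk=1 s6=0 s5=1 s3=1 s1=1 s4=0 s0=1 s2=1
t0.Δ2 clk=1 s6=0 s5=1 s3=0 s1=1 s4=0 s0=1 s2=1
t0.Δ3 clk=1 s6=1 s5=0 s3=0 s1=0 s4=1 s0=0 s2=0
t0.Δ4 clk=1 s6=0 s5=1 s3=0 s1=1 s4=0 s0=0 s2=0
t0.Δ5 clk=1 s6=0 s5=0 s3=0 s1=0 s4=0 s0=0 s2=0
t1.Δ0 clk=1 s6=0 s5=0 s3=0 s1=0 s4=0 s0=0 s2=0
t1.Δ1 clk=0 s6=0 s5=0 s3=0 s1=0 s4=0 s0=0 s2=0
t2.Δ0 clk=0 s6=0 s5=0 s3=0 s1=0 s4=0 s0=0 s2=0
t2.Δ1 clk=1 s6=0 s5=0 s3=0 s1=0 s4=0 s0=0 s2=0
t2.Δ2 clk=1 s6=0 s5=0 s3=1 s1=0 s4=0 s0=0 s2=0
t2.Δ3 clk=1 s6=1 s5=1 s3=1 s1=1 s4=1 s0=1 s2=1
t2.Δ4 clk=1 s6=0 s5=0 s3=1 s1=1 s4=0 s0=1 s2=1
t2.Δ5 clk=1 s6=0 s5=1 s3=1 s1=1 s4=0 s0=1 s2=1
t3.Δ0 clk=1 s6=0 s5=1 s3=1 s1=1 s4=0 s0=1 s2=1
t3.Δ1 clk=0 s6=0 s5=1 s3=1 s1=1 s4=0 s0=1 s2=1
t4.Δ0 clk=0 s6=0 s5=1 s3=1 s1=1 s4=0 s0=1 s2=1
t4.Δ1 clk=1 s6=0 s5=1 s3=1 s1=1 s4=0 s0=1 s2=1
t4.Δ2 clk=1 s6=0 s5=1 s3=0 s1=1 s4=0 s0=1 s2=1
t4.Δ3 clk=1 s6=1 s5=0 s3=0 s1=0 s4=1 s0=0 s2=0
t4.Δ4 clk=1 s6=0 s5=1 s3=0 s1=1 s4=0 s0=0 s2=0
t4.Δ5 clk=1 s6=0 s5=0 s3=0 s1=0 s4=0 s0=0 s2=0
t5.Δ0 clk=1 s6=0 s5=0 s3=0 s1=0 s4=0 s0=0 s2=0
t5.Δ1 clk=0 s6=0 s5=0 s3=0 s1=0 s4=0 s0=0 s2=0
t6.Δ0 clk=0 s6=0 s5=0 s3=0 s1=0 s4=0 s0=0 s2=0
t6.Δ1 clk=1 s6=0 s5=0 s3=0 s1=0 s4=0 s0=0 s2=0
t6.Δ2 clk=1 s6=0 s5=0 s3=1 s1=0 s4=0 s0=0 s2=0
t6.Δ3 clk=1 s6=1 s5=1 s3=1 s1=1 s4=1 s0=1 s2=1
t6.Δ4 clk=1 s6=0 s5=0 s3=1 s1=1 s4=0 s0=1 s2=1
t6.Δ5 clk=1 s6=0 s5=1 s3=1 s1=1 s4=0 s0=1 s2=1
t7.Δ0 clk=1 s6=0 s5=1 s3=1 s1=1 s4=0 s0=1 s2=1
t7.Δ1 clk=0 s6=0 s5=1 s3=1 s1=1 s4=0 s0=1 s2=1
t8.Δ0 clk=0 s6=0 s5=1 s3=1 s1=1 s4=0 s0=1 s2=1
t8.Δ1 clk=1 s6=0 s5=1 s3=1 s1=1 s4=0 s0=1 s2=1
t8.Δ2 clk=1 s6=0 s5=1 s3=0 s1=1 s4=0 s0=1 s2=1
t8.Δ3 clk=1 s6=1 s5=0 s3=0 s1=0 s4=1 s0=0 s2=0
t8.Δ4 clk=1 s6=0 s5=1 s3=0 s1=1 s4=0 s0=0 s2=0
t8.Δ5 clk=1 s6=0 s5=0 s3=0 s1=0 s4=0 s0=0 s2=0
t9.Δ0 clk=1 s6=0 s5=0 s3=0 s1=0 s4=0 s0=0 s2=0
t9.Δ1 clk=0 s6=0 s5=0 s3=0 s1=0 s4=0 s0=0 s2=0
t10.Δ0 clk=0 s6=0 s5=0 s3=0 s1=0 s4=0 s0=0 s2=0
t10.Δ1 clk=1 s6=0 s5=0 s3=0 s1=0 s4=0 s0=0 s2=0
t10.Δ2 clk=1 s6=0 s5=0 s3=1 s1=0 s4=0 s0=0 s2=0
t10.Δ3 clk=1 s6=1 s5=1 s3=1 s1=1 s4=1 s0=1 s2=1
t10.Δ4 clk=1 s6=0 s5=0 s3=1 s1=1 s4=0 s0=1 s2=1
t10.Δ5 clk=1 s6=0 s5=1 s3=1 s1=1 s4=0 s0=1 s2=1
t11.Δ0 clk=1 s6=0 s5=1 s3=1 s1=1 s4=0 s0=1 s2=1
t11.Δ1 clk=0 s6=0 s5=1 s3=1 s1=1 s4=0 s0=1 s2=1
t12.Δ0 clk=0 s6=0 s5=1 s3=1 s1=1 s4=0 s0=1 s2=1
t12.Δ1 clk=1 s6=0 s5=1 s3=1 s1=1 s4=0 s0=1 s2=1
t12.Δ2 clk=1 s6=0 s5=1 s3=0 s1=1 s4=0 s0=1 s2=1
t12.Δ3 clk=1 s6=1 s5=0 s3=0 s1=0 s4=1 s0=0 s2=0
t12.Δ4 clk=1 s6=0 s5=1 s3=0 s1=1 s4=0 s0=0 s2=0
t12.Δ5 clk=1 s6=0 s5=0 s3=0 s1=0 s4=0 s0=0 s2=0
t13.Δ0 clk=1 s6=0 s5=0 s3=0 s1=0 s4=0 s0=0 s2=0
t13.Δ1 clk=0 s6=0 s5=0 s3=0 s1=0 s4=0 s0=0 s2=0
t14.Δ0 clk=0 s6=0 s5=0 s3=0 s1=0 s4=0 s0=0 s2=0
t14.Δ1 clk=1 s6=0 s5=0 s3=0 s1=0 s4=0 s0=0 s2=0
t14.Δ2 clk=1 s6=0 s5=0 s3=1 s1=0 s4=0 s0=0 s2=0
t14.Δ3 clk=1 s6=1 s5=1 s3=1 s1=1 s4=1 s0=1 s2=1
t14.Δ4 clk=1 s6=0 s5=0 s3=1 s1=1 s4=0 s0=1 s2=1
t14.Δ5 clk=1 s6=0 s5=1 s3=1 s1=1 s4=0 s0=1 s2=1
t15.Δ0 clk=1 s6=0 s5=1 s3=1 s1=1 s4=0 s0=1 s2=1
t15.Δ1 clk=0 s6=0 s5=1 s3=1 s1=1 s4=0 s0=1 s2=1
t16.Δ0 clk=0 s6=0 s5=1 s3=1 s1=1 s4=0 s0=1 s2=1
t16.Δ1 clk=1 s6=0 s5=1 s3=1 s1=1 s4=0 s0=1 s2=1
t16.Δ2 clk=1 s6=0 s5=1 s3=0 s1=1 s4=0 s0=1 s2=1
t16.Δ3 clk=1 s6=1 s5=0 s3=0 s1=0 s4=1 s0=0 s2=0
t16.Δ4 clk=1 s6=0 s5=1 s3=0 s1=1 s4=0 s0=0 s2=0
t16.Δ5 clk=1 s6=0 s5=0 s3=0 s1=0 s4=0 s0=0 s2=0
t17.Δ0 clk=1 s6=0 s5=0 s3=0 s1=0 s4=0 s0=0 s2=0
t17.Δ1 clk=0 s6=0 s5=0 s3=0 s1=0 s4=0 s0=0 s2=0
t18.Δ0 clk=0 s6=0 s5=0 s3=0 s1=0 s4=0 s0=0 s2=0
t18.Δ1 clk=1 s6=0 s5=0 s3=0 s1=0 s4=0 s0=0 s2=0
t18.Δ2 clk=1 s6=0 s5=0 s3=1 s1=0 s4=0 s0=0 s2=0
t18.Δ3 clk=1 s6=1 s5=1 s3=1 s1=1 s4=1 s0=1 s2=1
t18.Δ4 clk=1 s6=0 s5=0 s3=1 s1=1 s4=0 s0=1 s2=1
t18.Δ5 clk=1 s6=0 s5=1 s3=1 s1=1 s4=0 s0=1 s2=1

1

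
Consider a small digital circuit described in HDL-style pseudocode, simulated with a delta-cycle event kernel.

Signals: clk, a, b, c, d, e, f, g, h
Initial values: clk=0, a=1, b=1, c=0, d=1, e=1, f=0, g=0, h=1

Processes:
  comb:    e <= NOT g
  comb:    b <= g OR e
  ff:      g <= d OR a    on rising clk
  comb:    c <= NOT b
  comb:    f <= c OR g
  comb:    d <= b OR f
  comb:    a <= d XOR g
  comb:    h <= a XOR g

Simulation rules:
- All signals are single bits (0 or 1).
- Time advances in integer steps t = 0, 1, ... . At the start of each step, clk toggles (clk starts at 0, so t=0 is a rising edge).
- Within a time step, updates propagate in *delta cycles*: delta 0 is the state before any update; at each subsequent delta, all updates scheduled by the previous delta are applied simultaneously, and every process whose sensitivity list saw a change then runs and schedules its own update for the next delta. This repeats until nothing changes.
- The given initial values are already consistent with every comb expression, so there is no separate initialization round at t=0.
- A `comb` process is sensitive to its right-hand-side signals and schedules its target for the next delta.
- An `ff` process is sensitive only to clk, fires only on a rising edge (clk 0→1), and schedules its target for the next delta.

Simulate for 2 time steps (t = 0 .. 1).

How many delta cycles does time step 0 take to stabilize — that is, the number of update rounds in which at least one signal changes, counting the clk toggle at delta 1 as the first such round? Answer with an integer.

4

t0.Δ0 clk=0 e=1 h=1 f=0 b=1 a=1 d=1 c=0 g=0
t0.Δ1 clk=1 e=1 h=1 f=0 b=1 a=1 d=1 c=0 g=0
t0.Δ2 clk=1 e=1 h=1 f=0 b=1 a=1 d=1 c=0 g=1
t0.Δ3 clk=1 e=0 h=0 f=1 b=1 a=0 d=1 c=0 g=1
t0.Δ4 clk=1 e=0 h=1 f=1 b=1 a=0 d=1 c=0 g=1
t1.Δ0 clk=1 e=0 h=1 f=1 b=1 a=0 d=1 c=0 g=1
t1.Δ1 clk=0 e=0 h=1 f=1 b=1 a=0 d=1 c=0 g=1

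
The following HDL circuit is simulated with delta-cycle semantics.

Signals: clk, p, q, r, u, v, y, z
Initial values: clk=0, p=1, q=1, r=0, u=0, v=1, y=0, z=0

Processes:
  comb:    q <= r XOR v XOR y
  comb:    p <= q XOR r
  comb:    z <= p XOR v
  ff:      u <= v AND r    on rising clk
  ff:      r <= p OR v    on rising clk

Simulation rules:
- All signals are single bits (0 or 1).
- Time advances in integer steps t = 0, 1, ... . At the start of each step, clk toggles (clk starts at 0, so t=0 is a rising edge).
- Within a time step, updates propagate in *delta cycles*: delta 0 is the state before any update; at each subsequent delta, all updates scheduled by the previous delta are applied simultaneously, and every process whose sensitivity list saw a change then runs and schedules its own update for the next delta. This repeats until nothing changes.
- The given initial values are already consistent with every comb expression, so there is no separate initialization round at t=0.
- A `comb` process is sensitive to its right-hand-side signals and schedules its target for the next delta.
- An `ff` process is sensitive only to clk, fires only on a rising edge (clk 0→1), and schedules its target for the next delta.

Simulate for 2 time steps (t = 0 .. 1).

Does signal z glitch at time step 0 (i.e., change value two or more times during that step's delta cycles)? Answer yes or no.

yes

t0.Δ0 p=1 y=0 q=1 r=0 v=1 z=0 clk=0 u=0
t0.Δ1 p=1 y=0 q=1 r=0 v=1 z=0 clk=1 u=0
t0.Δ2 p=1 y=0 q=1 r=1 v=1 z=0 clk=1 u=0
t0.Δ3 p=0 y=0 q=0 r=1 v=1 z=0 clk=1 u=0
t0.Δ4 p=1 y=0 q=0 r=1 v=1 z=1 clk=1 u=0
t0.Δ5 p=1 y=0 q=0 r=1 v=1 z=0 clk=1 u=0
t1.Δ0 p=1 y=0 q=0 r=1 v=1 z=0 clk=1 u=0
t1.Δ1 p=1 y=0 q=0 r=1 v=1 z=0 clk=0 u=0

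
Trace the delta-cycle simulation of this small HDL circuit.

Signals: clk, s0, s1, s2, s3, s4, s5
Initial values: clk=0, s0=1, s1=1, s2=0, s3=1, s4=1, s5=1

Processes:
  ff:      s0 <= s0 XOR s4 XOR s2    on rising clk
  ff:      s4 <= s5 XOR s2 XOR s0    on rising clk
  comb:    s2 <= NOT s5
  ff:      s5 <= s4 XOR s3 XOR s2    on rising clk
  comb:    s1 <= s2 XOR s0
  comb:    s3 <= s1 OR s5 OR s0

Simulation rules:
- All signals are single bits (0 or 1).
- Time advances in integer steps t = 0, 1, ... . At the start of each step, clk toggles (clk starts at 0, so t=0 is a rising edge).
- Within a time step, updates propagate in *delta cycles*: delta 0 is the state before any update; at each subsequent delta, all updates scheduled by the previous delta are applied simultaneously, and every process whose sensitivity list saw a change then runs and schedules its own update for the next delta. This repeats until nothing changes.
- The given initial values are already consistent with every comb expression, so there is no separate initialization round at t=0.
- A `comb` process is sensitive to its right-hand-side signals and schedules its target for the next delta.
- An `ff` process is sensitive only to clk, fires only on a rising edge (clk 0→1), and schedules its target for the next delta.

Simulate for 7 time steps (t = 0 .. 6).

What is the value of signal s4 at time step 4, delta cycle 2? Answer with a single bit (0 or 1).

0

t=0 Δ0: s1=1 s4=1 s3=1 s2=0 clk=0 s0=1 s5=1
  Δ1: clk:0→1
  Δ2: s4:1→0, s0:1→0, s5:1→0
  Δ3: s1:1→0, s2:0→1
  Δ4: s1:0→1, s3:1→0
  Δ5: s3:0→1
  (5Δ to stable)
t=1 Δ0: s1=1 s4=0 s3=1 s2=1 clk=1 s0=0 s5=0
  Δ1: clk:1→0
  (1Δ to stable)
t=2 Δ0: s1=1 s4=0 s3=1 s2=1 clk=0 s0=0 s5=0
  Δ1: clk:0→1
  Δ2: s4:0→1, s0:0→1
  Δ3: s1:1→0
  (3Δ to stable)
t=3 Δ0: s1=0 s4=1 s3=1 s2=1 clk=1 s0=1 s5=0
  Δ1: clk:1→0
  (1Δ to stable)
t=4 Δ0: s1=0 s4=1 s3=1 s2=1 clk=0 s0=1 s5=0
  Δ1: clk:0→1
  Δ2: s4:1→0, s5:0→1
  Δ3: s2:1→0
  Δ4: s1:0→1
  (4Δ to stable)
t=5 Δ0: s1=1 s4=0 s3=1 s2=0 clk=1 s0=1 s5=1
  Δ1: clk:1→0
  (1Δ to stable)
t=6 Δ0: s1=1 s4=0 s3=1 s2=0 clk=0 s0=1 s5=1
  Δ1: clk:0→1
  (1Δ to stable)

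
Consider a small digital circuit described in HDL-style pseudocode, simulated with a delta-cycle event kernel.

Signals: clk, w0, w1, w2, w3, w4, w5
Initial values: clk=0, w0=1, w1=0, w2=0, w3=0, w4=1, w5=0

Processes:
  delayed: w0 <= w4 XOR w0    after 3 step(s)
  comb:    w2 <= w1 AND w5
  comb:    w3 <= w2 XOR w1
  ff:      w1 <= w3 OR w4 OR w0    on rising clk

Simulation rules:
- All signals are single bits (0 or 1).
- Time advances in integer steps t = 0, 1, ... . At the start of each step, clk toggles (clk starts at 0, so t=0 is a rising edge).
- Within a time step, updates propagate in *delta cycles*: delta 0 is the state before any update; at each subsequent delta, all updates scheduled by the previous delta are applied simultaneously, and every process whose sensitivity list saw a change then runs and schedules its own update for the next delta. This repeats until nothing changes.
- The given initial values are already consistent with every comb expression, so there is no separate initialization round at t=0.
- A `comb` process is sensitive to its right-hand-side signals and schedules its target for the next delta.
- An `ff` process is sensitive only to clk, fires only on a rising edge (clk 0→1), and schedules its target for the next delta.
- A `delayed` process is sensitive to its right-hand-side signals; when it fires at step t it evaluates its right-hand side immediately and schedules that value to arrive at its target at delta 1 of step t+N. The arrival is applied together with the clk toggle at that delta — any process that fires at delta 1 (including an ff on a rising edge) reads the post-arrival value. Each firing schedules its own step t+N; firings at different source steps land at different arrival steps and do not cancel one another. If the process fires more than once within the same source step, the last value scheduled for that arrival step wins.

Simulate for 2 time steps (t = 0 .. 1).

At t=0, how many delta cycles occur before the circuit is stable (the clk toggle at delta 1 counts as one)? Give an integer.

3

t0.Δ0 w0=1 w3=0 w1=0 clk=0 w5=0 w2=0 w4=1
t0.Δ1 w0=1 w3=0 w1=0 clk=1 w5=0 w2=0 w4=1
t0.Δ2 w0=1 w3=0 w1=1 clk=1 w5=0 w2=0 w4=1
t0.Δ3 w0=1 w3=1 w1=1 clk=1 w5=0 w2=0 w4=1
t1.Δ0 w0=1 w3=1 w1=1 clk=1 w5=0 w2=0 w4=1
t1.Δ1 w0=1 w3=1 w1=1 clk=0 w5=0 w2=0 w4=1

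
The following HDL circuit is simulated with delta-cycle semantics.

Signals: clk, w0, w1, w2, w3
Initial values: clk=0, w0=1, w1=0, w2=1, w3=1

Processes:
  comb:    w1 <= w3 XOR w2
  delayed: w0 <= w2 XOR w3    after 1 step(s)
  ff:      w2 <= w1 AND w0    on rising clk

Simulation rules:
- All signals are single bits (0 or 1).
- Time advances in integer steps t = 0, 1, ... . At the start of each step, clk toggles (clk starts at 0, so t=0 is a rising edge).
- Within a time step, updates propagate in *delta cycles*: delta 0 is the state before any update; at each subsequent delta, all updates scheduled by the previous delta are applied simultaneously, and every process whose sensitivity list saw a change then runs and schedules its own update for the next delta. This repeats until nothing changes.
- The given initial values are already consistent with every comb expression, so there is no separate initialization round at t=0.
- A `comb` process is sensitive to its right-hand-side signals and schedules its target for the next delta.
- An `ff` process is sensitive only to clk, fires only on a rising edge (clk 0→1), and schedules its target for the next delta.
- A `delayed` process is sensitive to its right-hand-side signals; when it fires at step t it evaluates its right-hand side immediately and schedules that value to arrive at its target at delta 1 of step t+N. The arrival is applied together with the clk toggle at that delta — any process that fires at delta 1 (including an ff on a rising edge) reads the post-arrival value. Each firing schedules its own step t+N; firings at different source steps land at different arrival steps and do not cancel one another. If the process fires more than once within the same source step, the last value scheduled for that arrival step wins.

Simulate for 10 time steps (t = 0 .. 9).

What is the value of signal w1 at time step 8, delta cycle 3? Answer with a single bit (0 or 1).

1

t0.Δ0 w3=1 clk=0 w2=1 w0=1 w1=0
t0.Δ1 w3=1 clk=1 w2=1 w0=1 w1=0
t0.Δ2 w3=1 clk=1 w2=0 w0=1 w1=0
t0.Δ3 w3=1 clk=1 w2=0 w0=1 w1=1
t1.Δ0 w3=1 clk=1 w2=0 w0=1 w1=1
t1.Δ1 w3=1 clk=0 w2=0 w0=1 w1=1
t2.Δ0 w3=1 clk=0 w2=0 w0=1 w1=1
t2.Δ1 w3=1 clk=1 w2=0 w0=1 w1=1
t2.Δ2 w3=1 clk=1 w2=1 w0=1 w1=1
t2.Δ3 w3=1 clk=1 w2=1 w0=1 w1=0
t3.Δ0 w3=1 clk=1 w2=1 w0=1 w1=0
t3.Δ1 w3=1 clk=0 w2=1 w0=0 w1=0
t4.Δ0 w3=1 clk=0 w2=1 w0=0 w1=0
t4.Δ1 w3=1 clk=1 w2=1 w0=0 w1=0
t4.Δ2 w3=1 clk=1 w2=0 w0=0 w1=0
t4.Δ3 w3=1 clk=1 w2=0 w0=0 w1=1
t5.Δ0 w3=1 clk=1 w2=0 w0=0 w1=1
t5.Δ1 w3=1 clk=0 w2=0 w0=1 w1=1
t6.Δ0 w3=1 clk=0 w2=0 w0=1 w1=1
t6.Δ1 w3=1 clk=1 w2=0 w0=1 w1=1
t6.Δ2 w3=1 clk=1 w2=1 w0=1 w1=1
t6.Δ3 w3=1 clk=1 w2=1 w0=1 w1=0
t7.Δ0 w3=1 clk=1 w2=1 w0=1 w1=0
t7.Δ1 w3=1 clk=0 w2=1 w0=0 w1=0
t8.Δ0 w3=1 clk=0 w2=1 w0=0 w1=0
t8.Δ1 w3=1 clk=1 w2=1 w0=0 w1=0
t8.Δ2 w3=1 clk=1 w2=0 w0=0 w1=0
t8.Δ3 w3=1 clk=1 w2=0 w0=0 w1=1
t9.Δ0 w3=1 clk=1 w2=0 w0=0 w1=1
t9.Δ1 w3=1 clk=0 w2=0 w0=1 w1=1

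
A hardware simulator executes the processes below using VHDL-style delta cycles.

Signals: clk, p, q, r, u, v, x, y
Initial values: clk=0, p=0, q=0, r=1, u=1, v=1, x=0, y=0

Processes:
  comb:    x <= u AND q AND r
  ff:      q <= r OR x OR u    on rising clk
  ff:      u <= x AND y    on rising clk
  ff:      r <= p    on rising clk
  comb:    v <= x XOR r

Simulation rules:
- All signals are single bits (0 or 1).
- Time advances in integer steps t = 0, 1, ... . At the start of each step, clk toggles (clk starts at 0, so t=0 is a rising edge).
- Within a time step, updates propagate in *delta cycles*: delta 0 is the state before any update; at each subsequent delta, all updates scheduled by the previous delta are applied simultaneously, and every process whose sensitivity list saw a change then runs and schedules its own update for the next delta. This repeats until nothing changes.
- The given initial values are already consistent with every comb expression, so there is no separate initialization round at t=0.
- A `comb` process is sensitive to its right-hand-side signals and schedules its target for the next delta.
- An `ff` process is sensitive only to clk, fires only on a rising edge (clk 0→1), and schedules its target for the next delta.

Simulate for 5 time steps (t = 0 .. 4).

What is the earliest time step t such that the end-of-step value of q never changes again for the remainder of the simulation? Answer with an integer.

t0.Δ0 y=0 u=1 q=0 p=0 x=0 r=1 clk=0 v=1
t0.Δ1 y=0 u=1 q=0 p=0 x=0 r=1 clk=1 v=1
t0.Δ2 y=0 u=0 q=1 p=0 x=0 r=0 clk=1 v=1
t0.Δ3 y=0 u=0 q=1 p=0 x=0 r=0 clk=1 v=0
t1.Δ0 y=0 u=0 q=1 p=0 x=0 r=0 clk=1 v=0
t1.Δ1 y=0 u=0 q=1 p=0 x=0 r=0 clk=0 v=0
t2.Δ0 y=0 u=0 q=1 p=0 x=0 r=0 clk=0 v=0
t2.Δ1 y=0 u=0 q=1 p=0 x=0 r=0 clk=1 v=0
t2.Δ2 y=0 u=0 q=0 p=0 x=0 r=0 clk=1 v=0
t3.Δ0 y=0 u=0 q=0 p=0 x=0 r=0 clk=1 v=0
t3.Δ1 y=0 u=0 q=0 p=0 x=0 r=0 clk=0 v=0
t4.Δ0 y=0 u=0 q=0 p=0 x=0 r=0 clk=0 v=0
t4.Δ1 y=0 u=0 q=0 p=0 x=0 r=0 clk=1 v=0

2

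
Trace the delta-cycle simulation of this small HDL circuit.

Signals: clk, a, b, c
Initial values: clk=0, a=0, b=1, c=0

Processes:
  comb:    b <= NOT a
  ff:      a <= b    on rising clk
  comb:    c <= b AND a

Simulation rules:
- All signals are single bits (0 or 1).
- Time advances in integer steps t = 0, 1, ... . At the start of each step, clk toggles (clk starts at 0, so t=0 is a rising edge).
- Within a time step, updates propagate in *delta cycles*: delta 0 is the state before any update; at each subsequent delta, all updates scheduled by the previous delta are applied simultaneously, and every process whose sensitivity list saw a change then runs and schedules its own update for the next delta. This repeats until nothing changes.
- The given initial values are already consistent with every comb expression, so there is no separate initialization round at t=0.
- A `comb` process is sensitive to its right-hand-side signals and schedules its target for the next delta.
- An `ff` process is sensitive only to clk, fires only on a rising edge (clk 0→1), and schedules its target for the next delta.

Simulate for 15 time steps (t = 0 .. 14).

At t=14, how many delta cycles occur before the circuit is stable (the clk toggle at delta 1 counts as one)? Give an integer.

3

t0.Δ0 c=0 a=0 clk=0 b=1
t0.Δ1 c=0 a=0 clk=1 b=1
t0.Δ2 c=0 a=1 clk=1 b=1
t0.Δ3 c=1 a=1 clk=1 b=0
t0.Δ4 c=0 a=1 clk=1 b=0
t1.Δ0 c=0 a=1 clk=1 b=0
t1.Δ1 c=0 a=1 clk=0 b=0
t2.Δ0 c=0 a=1 clk=0 b=0
t2.Δ1 c=0 a=1 clk=1 b=0
t2.Δ2 c=0 a=0 clk=1 b=0
t2.Δ3 c=0 a=0 clk=1 b=1
t3.Δ0 c=0 a=0 clk=1 b=1
t3.Δ1 c=0 a=0 clk=0 b=1
t4.Δ0 c=0 a=0 clk=0 b=1
t4.Δ1 c=0 a=0 clk=1 b=1
t4.Δ2 c=0 a=1 clk=1 b=1
t4.Δ3 c=1 a=1 clk=1 b=0
t4.Δ4 c=0 a=1 clk=1 b=0
t5.Δ0 c=0 a=1 clk=1 b=0
t5.Δ1 c=0 a=1 clk=0 b=0
t6.Δ0 c=0 a=1 clk=0 b=0
t6.Δ1 c=0 a=1 clk=1 b=0
t6.Δ2 c=0 a=0 clk=1 b=0
t6.Δ3 c=0 a=0 clk=1 b=1
t7.Δ0 c=0 a=0 clk=1 b=1
t7.Δ1 c=0 a=0 clk=0 b=1
t8.Δ0 c=0 a=0 clk=0 b=1
t8.Δ1 c=0 a=0 clk=1 b=1
t8.Δ2 c=0 a=1 clk=1 b=1
t8.Δ3 c=1 a=1 clk=1 b=0
t8.Δ4 c=0 a=1 clk=1 b=0
t9.Δ0 c=0 a=1 clk=1 b=0
t9.Δ1 c=0 a=1 clk=0 b=0
t10.Δ0 c=0 a=1 clk=0 b=0
t10.Δ1 c=0 a=1 clk=1 b=0
t10.Δ2 c=0 a=0 clk=1 b=0
t10.Δ3 c=0 a=0 clk=1 b=1
t11.Δ0 c=0 a=0 clk=1 b=1
t11.Δ1 c=0 a=0 clk=0 b=1
t12.Δ0 c=0 a=0 clk=0 b=1
t12.Δ1 c=0 a=0 clk=1 b=1
t12.Δ2 c=0 a=1 clk=1 b=1
t12.Δ3 c=1 a=1 clk=1 b=0
t12.Δ4 c=0 a=1 clk=1 b=0
t13.Δ0 c=0 a=1 clk=1 b=0
t13.Δ1 c=0 a=1 clk=0 b=0
t14.Δ0 c=0 a=1 clk=0 b=0
t14.Δ1 c=0 a=1 clk=1 b=0
t14.Δ2 c=0 a=0 clk=1 b=0
t14.Δ3 c=0 a=0 clk=1 b=1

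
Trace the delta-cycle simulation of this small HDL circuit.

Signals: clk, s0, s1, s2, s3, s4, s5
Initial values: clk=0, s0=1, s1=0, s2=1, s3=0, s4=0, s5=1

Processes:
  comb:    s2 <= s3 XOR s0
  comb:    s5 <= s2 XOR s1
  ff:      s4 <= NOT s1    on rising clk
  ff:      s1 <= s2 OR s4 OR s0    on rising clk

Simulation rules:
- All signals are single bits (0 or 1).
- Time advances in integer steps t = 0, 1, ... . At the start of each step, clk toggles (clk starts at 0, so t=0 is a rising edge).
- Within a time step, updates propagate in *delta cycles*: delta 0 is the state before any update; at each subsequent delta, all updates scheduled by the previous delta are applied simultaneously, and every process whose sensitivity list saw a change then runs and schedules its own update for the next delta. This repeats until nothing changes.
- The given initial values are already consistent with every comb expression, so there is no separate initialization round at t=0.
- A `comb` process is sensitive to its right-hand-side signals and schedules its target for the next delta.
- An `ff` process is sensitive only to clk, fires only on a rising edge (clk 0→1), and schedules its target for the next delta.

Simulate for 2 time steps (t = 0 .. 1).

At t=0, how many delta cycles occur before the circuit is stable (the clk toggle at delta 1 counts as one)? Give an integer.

3

t=0 Δ0: s1=0 s4=0 s3=0 s5=1 clk=0 s2=1 s0=1
  Δ1: clk:0→1
  Δ2: s1:0→1, s4:0→1
  Δ3: s5:1→0
  (3Δ to stable)
t=1 Δ0: s1=1 s4=1 s3=0 s5=0 clk=1 s2=1 s0=1
  Δ1: clk:1→0
  (1Δ to stable)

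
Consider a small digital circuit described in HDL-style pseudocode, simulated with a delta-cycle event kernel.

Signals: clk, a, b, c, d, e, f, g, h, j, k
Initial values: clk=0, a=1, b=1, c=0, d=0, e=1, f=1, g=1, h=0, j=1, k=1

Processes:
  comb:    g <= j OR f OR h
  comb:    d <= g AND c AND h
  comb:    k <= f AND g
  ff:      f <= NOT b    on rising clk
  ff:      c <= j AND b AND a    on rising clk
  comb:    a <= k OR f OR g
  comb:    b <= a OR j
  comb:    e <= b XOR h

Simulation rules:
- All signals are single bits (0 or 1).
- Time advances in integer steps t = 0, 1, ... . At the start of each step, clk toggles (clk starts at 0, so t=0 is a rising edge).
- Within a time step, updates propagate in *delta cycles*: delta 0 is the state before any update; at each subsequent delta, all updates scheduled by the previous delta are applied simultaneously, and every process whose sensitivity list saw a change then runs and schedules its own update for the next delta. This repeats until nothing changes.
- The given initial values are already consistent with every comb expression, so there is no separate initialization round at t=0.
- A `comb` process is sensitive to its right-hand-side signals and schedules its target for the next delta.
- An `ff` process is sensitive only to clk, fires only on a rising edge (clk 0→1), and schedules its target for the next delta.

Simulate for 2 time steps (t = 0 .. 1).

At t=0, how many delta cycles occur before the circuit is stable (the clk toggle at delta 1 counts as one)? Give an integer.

3

[bits: e,g,k,d,c,f,b,j,a,clk,h]
t=0: Δ0=11100111100 Δ1=11100111110 Δ2=11101011110 Δ3=11001011110 | 3Δ
t=1: Δ0=11001011110 Δ1=11001011100 | 1Δ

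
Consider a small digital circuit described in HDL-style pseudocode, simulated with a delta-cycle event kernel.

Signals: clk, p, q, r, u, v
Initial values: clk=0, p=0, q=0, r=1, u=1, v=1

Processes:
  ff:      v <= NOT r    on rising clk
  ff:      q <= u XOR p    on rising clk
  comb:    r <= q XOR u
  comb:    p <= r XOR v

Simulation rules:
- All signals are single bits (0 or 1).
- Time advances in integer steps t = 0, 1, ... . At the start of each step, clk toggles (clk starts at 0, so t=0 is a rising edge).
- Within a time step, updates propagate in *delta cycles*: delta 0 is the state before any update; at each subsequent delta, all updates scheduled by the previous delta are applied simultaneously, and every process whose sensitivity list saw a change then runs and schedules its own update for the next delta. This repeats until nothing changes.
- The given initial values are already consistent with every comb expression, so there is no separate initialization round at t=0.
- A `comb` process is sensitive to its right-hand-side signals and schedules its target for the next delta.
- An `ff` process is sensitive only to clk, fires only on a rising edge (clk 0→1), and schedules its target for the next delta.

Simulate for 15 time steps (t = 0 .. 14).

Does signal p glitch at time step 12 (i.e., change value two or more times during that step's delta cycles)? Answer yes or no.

yes

[bits: p,u,clk,v,q,r]
t=0: Δ0=010101 Δ1=011101 Δ2=011011 Δ3=111010 Δ4=011010 | 4Δ
t=1: Δ0=011010 Δ1=010010 | 1Δ
t=2: Δ0=010010 Δ1=011010 Δ2=011110 Δ3=111110 | 3Δ
t=3: Δ0=111110 Δ1=110110 | 1Δ
t=4: Δ0=110110 Δ1=111110 Δ2=111100 Δ3=111101 Δ4=011101 | 4Δ
t=5: Δ0=011101 Δ1=010101 | 1Δ
t=6: Δ0=010101 Δ1=011101 Δ2=011011 Δ3=111010 Δ4=011010 | 4Δ
t=7: Δ0=011010 Δ1=010010 | 1Δ
t=8: Δ0=010010 Δ1=011010 Δ2=011110 Δ3=111110 | 3Δ
t=9: Δ0=111110 Δ1=110110 | 1Δ
t=10: Δ0=110110 Δ1=111110 Δ2=111100 Δ3=111101 Δ4=011101 | 4Δ
t=11: Δ0=011101 Δ1=010101 | 1Δ
t=12: Δ0=010101 Δ1=011101 Δ2=011011 Δ3=111010 Δ4=011010 | 4Δ
t=13: Δ0=011010 Δ1=010010 | 1Δ
t=14: Δ0=010010 Δ1=011010 Δ2=011110 Δ3=111110 | 3Δ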